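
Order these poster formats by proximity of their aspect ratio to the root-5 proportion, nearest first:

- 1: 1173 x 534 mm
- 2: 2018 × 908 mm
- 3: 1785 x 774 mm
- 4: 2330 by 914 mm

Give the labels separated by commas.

Ratios: 1 = 1173 / 534 ≈ 2.197; 2 = 2018 / 908 ≈ 2.222; 3 = 1785 / 774 ≈ 2.306; 4 = 2330 / 914 ≈ 2.549.
|Δ from 2.236|: 1 0.039; 2 0.014; 3 0.070; 4 0.313.

2, 1, 3, 4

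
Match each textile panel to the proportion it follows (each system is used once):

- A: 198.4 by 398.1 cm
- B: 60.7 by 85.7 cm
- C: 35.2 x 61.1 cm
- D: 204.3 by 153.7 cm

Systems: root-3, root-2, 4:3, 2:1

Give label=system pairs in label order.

Ratios: A ≈ 2.007; B ≈ 1.412; C ≈ 1.736; D ≈ 1.329.
Targets: root-3 ≈ 1.732; root-2 ≈ 1.414; 4:3 ≈ 1.333; 2:1 ≈ 2.000.

A=2:1, B=root-2, C=root-3, D=4:3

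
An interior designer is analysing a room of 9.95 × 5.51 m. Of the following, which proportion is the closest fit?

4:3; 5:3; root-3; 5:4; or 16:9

16:9

9.95/5.51 ≈ 1.806. Nearest candidates are 16:9 (1.778, off by 0.028) and root-3 (1.732, off by 0.074).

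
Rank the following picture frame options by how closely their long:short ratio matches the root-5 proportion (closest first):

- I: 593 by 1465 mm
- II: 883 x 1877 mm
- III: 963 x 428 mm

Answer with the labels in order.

Ratios: I = 1465 / 593 ≈ 2.470; II = 1877 / 883 ≈ 2.126; III = 963 / 428 ≈ 2.250.
|Δ from 2.236|: I 0.234; II 0.110; III 0.014.

III, II, I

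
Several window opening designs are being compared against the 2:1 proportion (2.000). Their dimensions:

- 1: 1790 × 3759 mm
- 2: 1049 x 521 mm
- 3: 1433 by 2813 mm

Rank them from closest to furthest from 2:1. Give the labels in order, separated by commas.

Ratios: 1 = 3759 / 1790 ≈ 2.100; 2 = 1049 / 521 ≈ 2.013; 3 = 2813 / 1433 ≈ 1.963.
|Δ from 2.000|: 1 0.100; 2 0.013; 3 0.037.

2, 3, 1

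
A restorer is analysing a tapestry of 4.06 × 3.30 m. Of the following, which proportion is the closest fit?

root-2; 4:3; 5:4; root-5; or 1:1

Ratio = 4.06 / 3.30 ≈ 1.230.
Distances: root-2 1.414 (Δ 0.184); 4:3 1.333 (Δ 0.103); 5:4 1.250 (Δ 0.020); root-5 2.236 (Δ 1.006); 1:1 1.000 (Δ 0.230).

5:4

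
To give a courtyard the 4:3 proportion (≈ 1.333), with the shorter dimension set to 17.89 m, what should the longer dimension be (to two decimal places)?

23.85 m

4:3 ≈ 1.33333.
Longer side = 17.89 × 1.33333 ≈ 23.8533 → 23.85 m.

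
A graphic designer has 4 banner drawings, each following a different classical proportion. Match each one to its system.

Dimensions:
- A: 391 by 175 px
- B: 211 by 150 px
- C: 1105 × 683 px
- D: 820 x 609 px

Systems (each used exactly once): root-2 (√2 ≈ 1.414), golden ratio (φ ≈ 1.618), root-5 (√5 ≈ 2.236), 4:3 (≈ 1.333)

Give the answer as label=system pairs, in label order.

A = 391/175 ≈ 2.234 → root-5 (2.236)
B = 211/150 ≈ 1.407 → root-2 (1.414)
C = 1105/683 ≈ 1.618 → golden ratio (1.618)
D = 820/609 ≈ 1.346 → 4:3 (1.333)

A=root-5, B=root-2, C=golden ratio, D=4:3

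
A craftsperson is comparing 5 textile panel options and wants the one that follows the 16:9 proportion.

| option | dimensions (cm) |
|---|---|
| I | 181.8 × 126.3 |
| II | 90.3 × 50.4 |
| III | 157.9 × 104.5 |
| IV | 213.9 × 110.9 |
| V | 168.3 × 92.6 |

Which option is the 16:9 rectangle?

Ratios (long/short): I ≈ 1.439; II ≈ 1.792; III ≈ 1.511; IV ≈ 1.929; V ≈ 1.817.
16:9 ≈ 1.778; option II is nearest (Δ 0.014).

II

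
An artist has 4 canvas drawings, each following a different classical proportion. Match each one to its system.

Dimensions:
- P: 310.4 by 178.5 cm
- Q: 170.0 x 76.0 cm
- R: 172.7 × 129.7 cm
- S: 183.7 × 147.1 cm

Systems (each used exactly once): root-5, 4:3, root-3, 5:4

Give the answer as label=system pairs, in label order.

P = 310.4/178.5 ≈ 1.739 → root-3 (1.732)
Q = 170.0/76.0 ≈ 2.237 → root-5 (2.236)
R = 172.7/129.7 ≈ 1.332 → 4:3 (1.333)
S = 183.7/147.1 ≈ 1.249 → 5:4 (1.250)

P=root-3, Q=root-5, R=4:3, S=5:4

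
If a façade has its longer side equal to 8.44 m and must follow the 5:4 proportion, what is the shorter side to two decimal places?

6.75 m

5:4 = 1.25000.
Shorter side = 8.44 ÷ 1.25000 ≈ 6.7520 → 6.75 m.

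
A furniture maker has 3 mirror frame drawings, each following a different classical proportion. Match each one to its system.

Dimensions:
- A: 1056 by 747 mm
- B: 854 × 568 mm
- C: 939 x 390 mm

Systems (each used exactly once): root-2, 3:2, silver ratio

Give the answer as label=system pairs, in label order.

A=root-2, B=3:2, C=silver ratio

Ratios: A ≈ 1.414; B ≈ 1.504; C ≈ 2.408.
Targets: root-2 ≈ 1.414; 3:2 ≈ 1.500; silver ratio ≈ 2.414.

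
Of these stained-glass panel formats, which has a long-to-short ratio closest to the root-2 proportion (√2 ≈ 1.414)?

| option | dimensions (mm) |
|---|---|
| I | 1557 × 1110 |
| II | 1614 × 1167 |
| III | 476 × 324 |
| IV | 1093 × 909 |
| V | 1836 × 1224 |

I

Target root-2 ≈ 1.414.
I: 1.403 (Δ0.011)  II: 1.383 (Δ0.031)  III: 1.469 (Δ0.055)  IV: 1.202 (Δ0.212)  V: 1.500 (Δ0.086)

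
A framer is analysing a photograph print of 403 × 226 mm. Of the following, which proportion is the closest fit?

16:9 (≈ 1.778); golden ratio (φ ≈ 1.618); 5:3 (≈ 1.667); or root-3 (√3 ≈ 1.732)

16:9

403/226 ≈ 1.783. Nearest candidates are 16:9 (1.778, off by 0.005) and root-3 (1.732, off by 0.051).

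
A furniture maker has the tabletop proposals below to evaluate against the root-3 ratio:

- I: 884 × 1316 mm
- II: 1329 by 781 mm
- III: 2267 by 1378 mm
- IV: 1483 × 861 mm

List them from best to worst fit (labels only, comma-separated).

IV, II, III, I

I: 1316/884 ≈ 1.489 → |1.489 − 1.732| = 0.243
II: 1329/781 ≈ 1.702 → |1.702 − 1.732| = 0.030
III: 2267/1378 ≈ 1.645 → |1.645 − 1.732| = 0.087
IV: 1483/861 ≈ 1.722 → |1.722 − 1.732| = 0.010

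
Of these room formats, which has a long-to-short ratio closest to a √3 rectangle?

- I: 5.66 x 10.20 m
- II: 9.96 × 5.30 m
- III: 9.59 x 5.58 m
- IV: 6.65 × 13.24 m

III

Ratios (long/short): I ≈ 1.802; II ≈ 1.879; III ≈ 1.719; IV ≈ 1.991.
root-3 ≈ 1.732; option III is nearest (Δ 0.013).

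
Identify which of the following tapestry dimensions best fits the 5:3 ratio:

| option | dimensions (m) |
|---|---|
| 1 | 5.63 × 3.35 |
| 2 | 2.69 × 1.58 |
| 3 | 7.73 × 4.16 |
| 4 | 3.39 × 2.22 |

Target 5:3 ≈ 1.667.
1: 1.681 (Δ0.014)  2: 1.703 (Δ0.036)  3: 1.858 (Δ0.191)  4: 1.527 (Δ0.140)

1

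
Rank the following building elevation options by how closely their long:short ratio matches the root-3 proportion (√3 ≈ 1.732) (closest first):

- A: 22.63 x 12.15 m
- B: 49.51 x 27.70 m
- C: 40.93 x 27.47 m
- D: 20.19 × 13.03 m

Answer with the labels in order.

Ratios: A = 22.63 / 12.15 ≈ 1.863; B = 49.51 / 27.70 ≈ 1.787; C = 40.93 / 27.47 ≈ 1.490; D = 20.19 / 13.03 ≈ 1.550.
|Δ from 1.732|: A 0.131; B 0.055; C 0.242; D 0.182.

B, A, D, C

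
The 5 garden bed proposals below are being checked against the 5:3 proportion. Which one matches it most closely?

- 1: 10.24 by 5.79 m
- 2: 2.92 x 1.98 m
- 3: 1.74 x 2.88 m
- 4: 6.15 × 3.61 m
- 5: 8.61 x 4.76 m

3

Ratios (long/short): 1 ≈ 1.769; 2 ≈ 1.475; 3 ≈ 1.655; 4 ≈ 1.704; 5 ≈ 1.809.
5:3 ≈ 1.667; option 3 is nearest (Δ 0.012).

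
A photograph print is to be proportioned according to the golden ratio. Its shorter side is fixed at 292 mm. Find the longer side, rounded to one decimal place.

472.5 mm

golden ratio ≈ 1.61803.
Longer side = 292 × 1.61803 ≈ 472.465 → 472.5 mm.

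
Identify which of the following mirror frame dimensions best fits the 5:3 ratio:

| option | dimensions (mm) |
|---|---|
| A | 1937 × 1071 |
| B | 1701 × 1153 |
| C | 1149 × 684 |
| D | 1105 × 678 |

C

Target 5:3 ≈ 1.667.
A: 1.809 (Δ0.142)  B: 1.475 (Δ0.192)  C: 1.680 (Δ0.013)  D: 1.630 (Δ0.037)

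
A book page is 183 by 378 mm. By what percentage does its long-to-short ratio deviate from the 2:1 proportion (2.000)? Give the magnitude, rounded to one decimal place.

3.3%

Ratio = 378 / 183 ≈ 2.0656.
Ideal 2:1 = 2.0000. |2.0656 − 2.0000| / 2.0000 ≈ 3.28% → 3.3%.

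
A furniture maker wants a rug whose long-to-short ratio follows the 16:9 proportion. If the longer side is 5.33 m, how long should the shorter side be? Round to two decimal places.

16:9 ≈ 1.77778.
Shorter side = 5.33 ÷ 1.77778 ≈ 2.9981 → 3.00 m.

3.00 m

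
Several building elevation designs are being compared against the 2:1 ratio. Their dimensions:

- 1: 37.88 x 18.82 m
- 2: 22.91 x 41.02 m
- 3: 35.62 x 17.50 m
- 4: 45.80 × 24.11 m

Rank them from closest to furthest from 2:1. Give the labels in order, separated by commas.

1, 3, 4, 2

1: 37.88/18.82 ≈ 2.013 → |2.013 − 2.000| = 0.013
2: 41.02/22.91 ≈ 1.790 → |1.790 − 2.000| = 0.210
3: 35.62/17.50 ≈ 2.035 → |2.035 − 2.000| = 0.035
4: 45.80/24.11 ≈ 1.900 → |1.900 − 2.000| = 0.100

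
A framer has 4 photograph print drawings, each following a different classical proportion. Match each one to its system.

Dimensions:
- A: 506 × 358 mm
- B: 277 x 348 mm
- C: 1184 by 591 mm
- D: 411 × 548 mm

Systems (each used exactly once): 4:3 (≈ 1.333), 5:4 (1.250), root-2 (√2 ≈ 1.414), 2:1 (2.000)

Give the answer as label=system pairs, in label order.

A = 506/358 ≈ 1.413 → root-2 (1.414)
B = 348/277 ≈ 1.256 → 5:4 (1.250)
C = 1184/591 ≈ 2.003 → 2:1 (2.000)
D = 548/411 ≈ 1.333 → 4:3 (1.333)

A=root-2, B=5:4, C=2:1, D=4:3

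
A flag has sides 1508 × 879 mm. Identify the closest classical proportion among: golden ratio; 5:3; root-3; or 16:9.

1508/879 ≈ 1.716. Nearest candidates are root-3 (1.732, off by 0.016) and 5:3 (1.667, off by 0.049).

root-3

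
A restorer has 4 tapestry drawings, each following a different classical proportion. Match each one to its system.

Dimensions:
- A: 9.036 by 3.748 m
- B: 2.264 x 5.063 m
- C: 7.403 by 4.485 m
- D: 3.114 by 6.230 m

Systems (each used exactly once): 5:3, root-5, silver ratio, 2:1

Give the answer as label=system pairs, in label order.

A=silver ratio, B=root-5, C=5:3, D=2:1

Ratios: A ≈ 2.411; B ≈ 2.236; C ≈ 1.651; D ≈ 2.001.
Targets: 5:3 ≈ 1.667; root-5 ≈ 2.236; silver ratio ≈ 2.414; 2:1 ≈ 2.000.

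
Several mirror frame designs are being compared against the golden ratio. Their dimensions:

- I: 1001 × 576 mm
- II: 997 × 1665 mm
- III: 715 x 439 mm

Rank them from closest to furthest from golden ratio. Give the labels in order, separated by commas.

I: 1001/576 ≈ 1.738 → |1.738 − 1.618| = 0.120
II: 1665/997 ≈ 1.670 → |1.670 − 1.618| = 0.052
III: 715/439 ≈ 1.629 → |1.629 − 1.618| = 0.011

III, II, I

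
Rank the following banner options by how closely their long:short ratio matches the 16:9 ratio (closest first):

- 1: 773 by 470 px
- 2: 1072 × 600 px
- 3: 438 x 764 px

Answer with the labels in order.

2, 3, 1

1: 773/470 ≈ 1.645 → |1.645 − 1.778| = 0.133
2: 1072/600 ≈ 1.787 → |1.787 − 1.778| = 0.009
3: 764/438 ≈ 1.744 → |1.744 − 1.778| = 0.034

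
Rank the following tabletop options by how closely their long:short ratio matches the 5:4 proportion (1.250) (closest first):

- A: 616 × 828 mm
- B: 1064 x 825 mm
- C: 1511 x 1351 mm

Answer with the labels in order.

A: 828/616 ≈ 1.344 → |1.344 − 1.250| = 0.094
B: 1064/825 ≈ 1.290 → |1.290 − 1.250| = 0.040
C: 1511/1351 ≈ 1.118 → |1.118 − 1.250| = 0.132

B, A, C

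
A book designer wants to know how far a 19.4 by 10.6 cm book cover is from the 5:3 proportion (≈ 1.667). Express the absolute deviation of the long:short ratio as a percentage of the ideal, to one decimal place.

9.8%

Ratio = 19.4 / 10.6 ≈ 1.8302.
Ideal 5:3 ≈ 1.6667. |1.8302 − 1.6667| / 1.6667 ≈ 9.81% → 9.8%.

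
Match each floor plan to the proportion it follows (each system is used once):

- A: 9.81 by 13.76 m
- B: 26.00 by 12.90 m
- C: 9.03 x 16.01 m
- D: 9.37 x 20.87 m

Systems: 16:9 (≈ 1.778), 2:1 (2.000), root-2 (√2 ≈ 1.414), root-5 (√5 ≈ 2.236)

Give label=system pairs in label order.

A = 13.76/9.81 ≈ 1.403 → root-2 (1.414)
B = 26.00/12.90 ≈ 2.016 → 2:1 (2.000)
C = 16.01/9.03 ≈ 1.773 → 16:9 (1.778)
D = 20.87/9.37 ≈ 2.227 → root-5 (2.236)

A=root-2, B=2:1, C=16:9, D=root-5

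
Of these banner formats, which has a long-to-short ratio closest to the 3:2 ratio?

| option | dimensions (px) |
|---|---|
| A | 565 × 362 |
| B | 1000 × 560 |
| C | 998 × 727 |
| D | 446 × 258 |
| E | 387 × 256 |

Ratios (long/short): A ≈ 1.561; B ≈ 1.786; C ≈ 1.373; D ≈ 1.729; E ≈ 1.512.
3:2 ≈ 1.500; option E is nearest (Δ 0.012).

E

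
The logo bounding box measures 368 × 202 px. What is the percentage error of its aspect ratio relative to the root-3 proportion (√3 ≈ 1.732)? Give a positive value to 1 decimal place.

5.2%

Ratio = 368 / 202 ≈ 1.8218.
Ideal root-3 ≈ 1.7321. |1.8218 − 1.7321| / 1.7321 ≈ 5.18% → 5.2%.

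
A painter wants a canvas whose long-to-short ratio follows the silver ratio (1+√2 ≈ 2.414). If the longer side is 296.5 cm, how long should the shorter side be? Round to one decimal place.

122.8 cm

silver ratio ≈ 2.41421.
Shorter side = 296.5 ÷ 2.41421 ≈ 122.815 → 122.8 cm.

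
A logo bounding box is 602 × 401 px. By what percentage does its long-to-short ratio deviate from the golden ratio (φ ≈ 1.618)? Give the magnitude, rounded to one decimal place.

Ratio = 602 / 401 ≈ 1.5012.
Ideal golden ratio ≈ 1.6180. |1.5012 − 1.6180| / 1.6180 ≈ 7.22% → 7.2%.

7.2%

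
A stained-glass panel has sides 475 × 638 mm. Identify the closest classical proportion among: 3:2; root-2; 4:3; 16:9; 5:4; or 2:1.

4:3

Ratio = 638 / 475 ≈ 1.343.
Distances: 3:2 1.500 (Δ 0.157); root-2 1.414 (Δ 0.071); 4:3 1.333 (Δ 0.010); 16:9 1.778 (Δ 0.435); 5:4 1.250 (Δ 0.093); 2:1 2.000 (Δ 0.657).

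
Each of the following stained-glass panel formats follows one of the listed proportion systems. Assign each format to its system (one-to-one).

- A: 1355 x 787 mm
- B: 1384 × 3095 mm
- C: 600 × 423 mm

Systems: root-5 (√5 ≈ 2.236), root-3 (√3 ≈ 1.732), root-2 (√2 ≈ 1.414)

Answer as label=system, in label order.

Ratios: A ≈ 1.722; B ≈ 2.236; C ≈ 1.418.
Targets: root-5 ≈ 2.236; root-3 ≈ 1.732; root-2 ≈ 1.414.

A=root-3, B=root-5, C=root-2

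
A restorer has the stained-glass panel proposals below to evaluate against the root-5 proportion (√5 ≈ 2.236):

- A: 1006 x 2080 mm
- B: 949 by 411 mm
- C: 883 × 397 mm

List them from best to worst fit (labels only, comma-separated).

Ratios: A = 2080 / 1006 ≈ 2.068; B = 949 / 411 ≈ 2.309; C = 883 / 397 ≈ 2.224.
|Δ from 2.236|: A 0.168; B 0.073; C 0.012.

C, B, A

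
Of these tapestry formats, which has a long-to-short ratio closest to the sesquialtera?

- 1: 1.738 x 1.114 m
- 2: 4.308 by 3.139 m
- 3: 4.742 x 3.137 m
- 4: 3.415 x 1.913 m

Ratios (long/short): 1 ≈ 1.560; 2 ≈ 1.372; 3 ≈ 1.512; 4 ≈ 1.785.
3:2 ≈ 1.500; option 3 is nearest (Δ 0.012).

3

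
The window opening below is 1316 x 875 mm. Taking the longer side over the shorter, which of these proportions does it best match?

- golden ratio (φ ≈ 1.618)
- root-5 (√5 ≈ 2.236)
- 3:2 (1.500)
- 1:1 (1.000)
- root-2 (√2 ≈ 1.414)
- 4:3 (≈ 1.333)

Ratio = 1316 / 875 ≈ 1.504.
Distances: golden ratio 1.618 (Δ 0.114); root-5 2.236 (Δ 0.732); 3:2 1.500 (Δ 0.004); 1:1 1.000 (Δ 0.504); root-2 1.414 (Δ 0.090); 4:3 1.333 (Δ 0.171).

3:2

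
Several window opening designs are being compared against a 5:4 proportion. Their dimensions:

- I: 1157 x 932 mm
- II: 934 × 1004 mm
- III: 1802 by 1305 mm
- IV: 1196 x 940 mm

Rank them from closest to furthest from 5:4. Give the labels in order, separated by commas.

I, IV, III, II

I: 1157/932 ≈ 1.241 → |1.241 − 1.250| = 0.009
II: 1004/934 ≈ 1.075 → |1.075 − 1.250| = 0.175
III: 1802/1305 ≈ 1.381 → |1.381 − 1.250| = 0.131
IV: 1196/940 ≈ 1.272 → |1.272 − 1.250| = 0.022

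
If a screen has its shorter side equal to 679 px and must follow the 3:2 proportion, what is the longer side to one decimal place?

1018.5 px

3:2 = 1.50000.
Longer side = 679 × 1.50000 ≈ 1018.500 → 1018.5 px.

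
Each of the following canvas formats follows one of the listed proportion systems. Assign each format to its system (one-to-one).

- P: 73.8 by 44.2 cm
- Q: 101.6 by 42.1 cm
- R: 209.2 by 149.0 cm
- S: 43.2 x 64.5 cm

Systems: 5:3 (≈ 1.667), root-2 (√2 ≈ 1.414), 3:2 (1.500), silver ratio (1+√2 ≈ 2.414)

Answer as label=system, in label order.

Ratios: P ≈ 1.670; Q ≈ 2.413; R ≈ 1.404; S ≈ 1.493.
Targets: 5:3 ≈ 1.667; root-2 ≈ 1.414; 3:2 ≈ 1.500; silver ratio ≈ 2.414.

P=5:3, Q=silver ratio, R=root-2, S=3:2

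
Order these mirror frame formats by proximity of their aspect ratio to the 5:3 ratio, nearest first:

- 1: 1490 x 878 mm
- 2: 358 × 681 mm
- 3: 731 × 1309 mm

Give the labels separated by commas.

1, 3, 2

1: 1490/878 ≈ 1.697 → |1.697 − 1.667| = 0.030
2: 681/358 ≈ 1.902 → |1.902 − 1.667| = 0.235
3: 1309/731 ≈ 1.791 → |1.791 − 1.667| = 0.124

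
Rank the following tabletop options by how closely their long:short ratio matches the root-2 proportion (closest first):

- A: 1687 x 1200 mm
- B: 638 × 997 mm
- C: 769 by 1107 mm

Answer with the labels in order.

A, C, B

A: 1687/1200 ≈ 1.406 → |1.406 − 1.414| = 0.008
B: 997/638 ≈ 1.563 → |1.563 − 1.414| = 0.149
C: 1107/769 ≈ 1.440 → |1.440 − 1.414| = 0.026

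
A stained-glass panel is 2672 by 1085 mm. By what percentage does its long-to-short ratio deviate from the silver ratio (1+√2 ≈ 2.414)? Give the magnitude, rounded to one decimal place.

2.0%

Ratio = 2672 / 1085 ≈ 2.4627.
Ideal silver ratio ≈ 2.4142. |2.4627 − 2.4142| / 2.4142 ≈ 2.01% → 2.0%.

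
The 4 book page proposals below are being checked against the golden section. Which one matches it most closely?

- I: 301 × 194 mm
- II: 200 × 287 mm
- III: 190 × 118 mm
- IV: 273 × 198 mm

Target golden ratio ≈ 1.618.
I: 1.552 (Δ0.066)  II: 1.435 (Δ0.183)  III: 1.610 (Δ0.008)  IV: 1.379 (Δ0.239)

III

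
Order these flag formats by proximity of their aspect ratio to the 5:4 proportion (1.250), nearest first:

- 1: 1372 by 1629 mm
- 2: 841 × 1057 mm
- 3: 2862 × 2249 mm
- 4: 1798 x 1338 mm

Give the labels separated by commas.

Ratios: 1 = 1629 / 1372 ≈ 1.187; 2 = 1057 / 841 ≈ 1.257; 3 = 2862 / 2249 ≈ 1.273; 4 = 1798 / 1338 ≈ 1.344.
|Δ from 1.250|: 1 0.063; 2 0.007; 3 0.023; 4 0.094.

2, 3, 1, 4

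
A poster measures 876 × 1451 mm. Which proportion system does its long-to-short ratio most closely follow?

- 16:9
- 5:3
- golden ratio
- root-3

1451/876 ≈ 1.656. Nearest candidates are 5:3 (1.667, off by 0.011) and golden ratio (1.618, off by 0.038).

5:3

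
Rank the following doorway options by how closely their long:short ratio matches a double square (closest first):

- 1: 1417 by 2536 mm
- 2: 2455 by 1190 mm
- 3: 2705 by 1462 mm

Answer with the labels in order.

Ratios: 1 = 2536 / 1417 ≈ 1.790; 2 = 2455 / 1190 ≈ 2.063; 3 = 2705 / 1462 ≈ 1.850.
|Δ from 2.000|: 1 0.210; 2 0.063; 3 0.150.

2, 3, 1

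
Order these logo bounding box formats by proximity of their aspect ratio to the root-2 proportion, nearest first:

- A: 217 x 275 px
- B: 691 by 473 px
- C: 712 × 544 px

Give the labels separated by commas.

B, C, A

Ratios: A = 275 / 217 ≈ 1.267; B = 691 / 473 ≈ 1.461; C = 712 / 544 ≈ 1.309.
|Δ from 1.414|: A 0.147; B 0.047; C 0.105.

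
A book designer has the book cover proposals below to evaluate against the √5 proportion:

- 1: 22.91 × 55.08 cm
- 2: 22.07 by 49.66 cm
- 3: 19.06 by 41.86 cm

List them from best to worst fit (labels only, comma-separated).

2, 3, 1

1: 55.08/22.91 ≈ 2.404 → |2.404 − 2.236| = 0.168
2: 49.66/22.07 ≈ 2.250 → |2.250 − 2.236| = 0.014
3: 41.86/19.06 ≈ 2.196 → |2.196 − 2.236| = 0.040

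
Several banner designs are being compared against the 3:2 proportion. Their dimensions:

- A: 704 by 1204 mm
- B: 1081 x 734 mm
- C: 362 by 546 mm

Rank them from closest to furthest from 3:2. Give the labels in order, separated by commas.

C, B, A

Ratios: A = 1204 / 704 ≈ 1.710; B = 1081 / 734 ≈ 1.473; C = 546 / 362 ≈ 1.508.
|Δ from 1.500|: A 0.210; B 0.027; C 0.008.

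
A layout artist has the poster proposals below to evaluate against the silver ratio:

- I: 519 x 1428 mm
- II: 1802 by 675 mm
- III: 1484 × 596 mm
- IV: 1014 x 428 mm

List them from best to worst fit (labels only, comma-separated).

IV, III, II, I

I: 1428/519 ≈ 2.751 → |2.751 − 2.414| = 0.337
II: 1802/675 ≈ 2.670 → |2.670 − 2.414| = 0.256
III: 1484/596 ≈ 2.490 → |2.490 − 2.414| = 0.076
IV: 1014/428 ≈ 2.369 → |2.369 − 2.414| = 0.045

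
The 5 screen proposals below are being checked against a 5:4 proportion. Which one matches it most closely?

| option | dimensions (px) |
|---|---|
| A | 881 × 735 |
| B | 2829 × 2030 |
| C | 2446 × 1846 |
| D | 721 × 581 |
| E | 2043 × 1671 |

Target 5:4 ≈ 1.250.
A: 1.199 (Δ0.051)  B: 1.394 (Δ0.144)  C: 1.325 (Δ0.075)  D: 1.241 (Δ0.009)  E: 1.223 (Δ0.027)

D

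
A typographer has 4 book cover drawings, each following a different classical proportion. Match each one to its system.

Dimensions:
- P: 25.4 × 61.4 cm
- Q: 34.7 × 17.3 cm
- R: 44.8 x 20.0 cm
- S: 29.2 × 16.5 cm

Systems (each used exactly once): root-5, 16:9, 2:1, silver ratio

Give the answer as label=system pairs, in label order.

Ratios: P ≈ 2.417; Q ≈ 2.006; R ≈ 2.240; S ≈ 1.770.
Targets: root-5 ≈ 2.236; 16:9 ≈ 1.778; 2:1 ≈ 2.000; silver ratio ≈ 2.414.

P=silver ratio, Q=2:1, R=root-5, S=16:9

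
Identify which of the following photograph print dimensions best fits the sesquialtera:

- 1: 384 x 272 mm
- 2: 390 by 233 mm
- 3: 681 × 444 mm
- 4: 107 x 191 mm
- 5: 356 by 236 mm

Ratios (long/short): 1 ≈ 1.412; 2 ≈ 1.674; 3 ≈ 1.534; 4 ≈ 1.785; 5 ≈ 1.508.
3:2 ≈ 1.500; option 5 is nearest (Δ 0.008).

5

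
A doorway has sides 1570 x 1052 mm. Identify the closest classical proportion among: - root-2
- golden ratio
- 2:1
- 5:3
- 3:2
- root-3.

3:2

1570/1052 ≈ 1.492. Nearest candidates are 3:2 (1.500, off by 0.008) and root-2 (1.414, off by 0.078).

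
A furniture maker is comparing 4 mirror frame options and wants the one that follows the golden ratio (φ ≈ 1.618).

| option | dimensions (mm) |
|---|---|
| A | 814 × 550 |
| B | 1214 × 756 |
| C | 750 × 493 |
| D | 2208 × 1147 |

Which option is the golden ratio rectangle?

B

Target golden ratio ≈ 1.618.
A: 1.480 (Δ0.138)  B: 1.606 (Δ0.012)  C: 1.521 (Δ0.097)  D: 1.925 (Δ0.307)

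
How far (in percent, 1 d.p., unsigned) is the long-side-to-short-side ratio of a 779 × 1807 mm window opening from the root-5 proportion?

Ratio = 1807 / 779 ≈ 2.3196.
Ideal root-5 ≈ 2.2361. |2.3196 − 2.2361| / 2.2361 ≈ 3.73% → 3.7%.

3.7%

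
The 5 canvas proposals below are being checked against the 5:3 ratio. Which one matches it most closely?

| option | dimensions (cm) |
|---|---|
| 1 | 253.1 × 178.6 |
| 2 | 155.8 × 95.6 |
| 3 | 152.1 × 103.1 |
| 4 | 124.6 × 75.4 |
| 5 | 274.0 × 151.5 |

4

Target 5:3 ≈ 1.667.
1: 1.417 (Δ0.250)  2: 1.630 (Δ0.037)  3: 1.475 (Δ0.192)  4: 1.653 (Δ0.014)  5: 1.809 (Δ0.142)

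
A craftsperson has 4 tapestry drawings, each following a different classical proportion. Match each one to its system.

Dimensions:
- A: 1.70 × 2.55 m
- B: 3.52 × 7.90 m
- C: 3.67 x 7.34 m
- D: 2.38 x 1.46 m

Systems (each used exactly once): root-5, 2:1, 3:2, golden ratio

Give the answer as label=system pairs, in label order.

A = 2.55/1.70 ≈ 1.500 → 3:2 (1.500)
B = 7.90/3.52 ≈ 2.244 → root-5 (2.236)
C = 7.34/3.67 ≈ 2.000 → 2:1 (2.000)
D = 2.38/1.46 ≈ 1.630 → golden ratio (1.618)

A=3:2, B=root-5, C=2:1, D=golden ratio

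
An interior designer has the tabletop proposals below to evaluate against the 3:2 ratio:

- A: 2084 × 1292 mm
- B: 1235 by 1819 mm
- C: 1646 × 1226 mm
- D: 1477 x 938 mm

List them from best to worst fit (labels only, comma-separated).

A: 2084/1292 ≈ 1.613 → |1.613 − 1.500| = 0.113
B: 1819/1235 ≈ 1.473 → |1.473 − 1.500| = 0.027
C: 1646/1226 ≈ 1.343 → |1.343 − 1.500| = 0.157
D: 1477/938 ≈ 1.575 → |1.575 − 1.500| = 0.075

B, D, A, C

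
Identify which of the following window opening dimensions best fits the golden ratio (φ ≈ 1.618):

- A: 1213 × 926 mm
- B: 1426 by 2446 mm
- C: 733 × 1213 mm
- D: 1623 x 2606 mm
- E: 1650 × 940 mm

Target golden ratio ≈ 1.618.
A: 1.310 (Δ0.308)  B: 1.715 (Δ0.097)  C: 1.655 (Δ0.037)  D: 1.606 (Δ0.012)  E: 1.755 (Δ0.137)

D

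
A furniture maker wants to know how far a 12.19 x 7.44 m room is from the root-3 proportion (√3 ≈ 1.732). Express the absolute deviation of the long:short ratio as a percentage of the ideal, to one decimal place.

5.4%

Ratio = 12.19 / 7.44 ≈ 1.6384.
Ideal root-3 ≈ 1.7321. |1.6384 − 1.7321| / 1.7321 ≈ 5.41% → 5.4%.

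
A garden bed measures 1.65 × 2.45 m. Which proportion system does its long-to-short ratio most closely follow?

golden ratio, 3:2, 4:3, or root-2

3:2

2.45/1.65 ≈ 1.485. Nearest candidates are 3:2 (1.500, off by 0.015) and root-2 (1.414, off by 0.071).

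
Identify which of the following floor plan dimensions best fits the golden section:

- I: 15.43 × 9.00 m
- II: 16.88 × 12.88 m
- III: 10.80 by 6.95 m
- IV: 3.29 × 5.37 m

Target golden ratio ≈ 1.618.
I: 1.714 (Δ0.096)  II: 1.311 (Δ0.307)  III: 1.554 (Δ0.064)  IV: 1.632 (Δ0.014)

IV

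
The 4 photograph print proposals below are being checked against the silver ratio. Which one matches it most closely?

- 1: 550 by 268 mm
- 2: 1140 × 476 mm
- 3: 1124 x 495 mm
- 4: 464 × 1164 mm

Ratios (long/short): 1 ≈ 2.052; 2 ≈ 2.395; 3 ≈ 2.271; 4 ≈ 2.509.
silver ratio ≈ 2.414; option 2 is nearest (Δ 0.019).

2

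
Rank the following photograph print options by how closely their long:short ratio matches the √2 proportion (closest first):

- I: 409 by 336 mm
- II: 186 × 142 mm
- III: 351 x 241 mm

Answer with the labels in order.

Ratios: I = 409 / 336 ≈ 1.217; II = 186 / 142 ≈ 1.310; III = 351 / 241 ≈ 1.456.
|Δ from 1.414|: I 0.197; II 0.104; III 0.042.

III, II, I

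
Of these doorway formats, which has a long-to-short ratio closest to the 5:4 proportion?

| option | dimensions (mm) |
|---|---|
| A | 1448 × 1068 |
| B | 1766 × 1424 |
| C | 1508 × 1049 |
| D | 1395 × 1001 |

Ratios (long/short): A ≈ 1.356; B ≈ 1.240; C ≈ 1.438; D ≈ 1.394.
5:4 ≈ 1.250; option B is nearest (Δ 0.010).

B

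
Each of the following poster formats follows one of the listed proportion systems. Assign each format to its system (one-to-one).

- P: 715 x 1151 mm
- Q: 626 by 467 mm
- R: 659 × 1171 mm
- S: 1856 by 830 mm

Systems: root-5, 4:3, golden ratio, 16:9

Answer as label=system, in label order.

P=golden ratio, Q=4:3, R=16:9, S=root-5

P = 1151/715 ≈ 1.610 → golden ratio (1.618)
Q = 626/467 ≈ 1.340 → 4:3 (1.333)
R = 1171/659 ≈ 1.777 → 16:9 (1.778)
S = 1856/830 ≈ 2.236 → root-5 (2.236)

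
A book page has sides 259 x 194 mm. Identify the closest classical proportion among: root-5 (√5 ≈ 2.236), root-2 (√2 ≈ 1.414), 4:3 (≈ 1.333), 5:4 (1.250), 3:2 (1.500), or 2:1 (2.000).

Ratio = 259 / 194 ≈ 1.335.
Distances: root-5 2.236 (Δ 0.901); root-2 1.414 (Δ 0.079); 4:3 1.333 (Δ 0.002); 5:4 1.250 (Δ 0.085); 3:2 1.500 (Δ 0.165); 2:1 2.000 (Δ 0.665).

4:3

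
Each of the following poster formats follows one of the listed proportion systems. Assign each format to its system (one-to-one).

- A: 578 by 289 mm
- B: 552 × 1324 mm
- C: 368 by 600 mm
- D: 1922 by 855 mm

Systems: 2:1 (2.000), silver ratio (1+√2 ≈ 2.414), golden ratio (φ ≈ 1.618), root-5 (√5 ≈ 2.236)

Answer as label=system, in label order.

A=2:1, B=silver ratio, C=golden ratio, D=root-5

Ratios: A ≈ 2.000; B ≈ 2.399; C ≈ 1.630; D ≈ 2.248.
Targets: 2:1 ≈ 2.000; silver ratio ≈ 2.414; golden ratio ≈ 1.618; root-5 ≈ 2.236.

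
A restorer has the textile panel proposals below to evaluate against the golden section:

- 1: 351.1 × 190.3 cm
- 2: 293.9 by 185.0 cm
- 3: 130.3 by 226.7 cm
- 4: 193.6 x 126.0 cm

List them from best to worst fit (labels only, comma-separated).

Ratios: 1 = 351.1 / 190.3 ≈ 1.845; 2 = 293.9 / 185.0 ≈ 1.589; 3 = 226.7 / 130.3 ≈ 1.740; 4 = 193.6 / 126.0 ≈ 1.537.
|Δ from 1.618|: 1 0.227; 2 0.029; 3 0.122; 4 0.081.

2, 4, 3, 1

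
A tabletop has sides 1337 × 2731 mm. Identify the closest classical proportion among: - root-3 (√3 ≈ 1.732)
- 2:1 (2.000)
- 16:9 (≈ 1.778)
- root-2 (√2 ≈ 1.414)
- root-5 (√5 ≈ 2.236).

Ratio = 2731 / 1337 ≈ 2.043.
Distances: root-3 1.732 (Δ 0.311); 2:1 2.000 (Δ 0.043); 16:9 1.778 (Δ 0.265); root-2 1.414 (Δ 0.629); root-5 2.236 (Δ 0.193).

2:1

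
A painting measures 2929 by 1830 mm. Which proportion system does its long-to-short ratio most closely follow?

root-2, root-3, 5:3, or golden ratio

Ratio = 2929 / 1830 ≈ 1.601.
Distances: root-2 1.414 (Δ 0.187); root-3 1.732 (Δ 0.131); 5:3 1.667 (Δ 0.066); golden ratio 1.618 (Δ 0.017).

golden ratio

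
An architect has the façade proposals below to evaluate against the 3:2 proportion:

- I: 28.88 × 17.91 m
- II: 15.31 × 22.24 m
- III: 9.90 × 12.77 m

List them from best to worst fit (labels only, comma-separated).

I: 28.88/17.91 ≈ 1.613 → |1.613 − 1.500| = 0.113
II: 22.24/15.31 ≈ 1.453 → |1.453 − 1.500| = 0.047
III: 12.77/9.90 ≈ 1.290 → |1.290 − 1.500| = 0.210

II, I, III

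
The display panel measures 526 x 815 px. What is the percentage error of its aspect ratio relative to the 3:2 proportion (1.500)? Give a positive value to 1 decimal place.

3.3%

Ratio = 815 / 526 ≈ 1.5494.
Ideal 3:2 = 1.5000. |1.5494 − 1.5000| / 1.5000 ≈ 3.29% → 3.3%.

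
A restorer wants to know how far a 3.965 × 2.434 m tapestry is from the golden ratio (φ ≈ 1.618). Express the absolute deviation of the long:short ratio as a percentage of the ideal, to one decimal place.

0.7%

Ratio = 3.965 / 2.434 ≈ 1.6290.
Ideal golden ratio ≈ 1.6180. |1.6290 − 1.6180| / 1.6180 ≈ 0.68% → 0.7%.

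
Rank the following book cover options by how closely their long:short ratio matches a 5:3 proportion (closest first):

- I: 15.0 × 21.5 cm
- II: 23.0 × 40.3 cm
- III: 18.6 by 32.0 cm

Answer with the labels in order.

III, II, I

I: 21.5/15.0 ≈ 1.433 → |1.433 − 1.667| = 0.234
II: 40.3/23.0 ≈ 1.752 → |1.752 − 1.667| = 0.085
III: 32.0/18.6 ≈ 1.720 → |1.720 − 1.667| = 0.053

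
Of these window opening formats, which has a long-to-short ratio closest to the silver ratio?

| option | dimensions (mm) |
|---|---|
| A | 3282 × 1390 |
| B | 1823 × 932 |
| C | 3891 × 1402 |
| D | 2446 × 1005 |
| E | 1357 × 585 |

D

Target silver ratio ≈ 2.414.
A: 2.361 (Δ0.053)  B: 1.956 (Δ0.458)  C: 2.775 (Δ0.361)  D: 2.434 (Δ0.020)  E: 2.320 (Δ0.094)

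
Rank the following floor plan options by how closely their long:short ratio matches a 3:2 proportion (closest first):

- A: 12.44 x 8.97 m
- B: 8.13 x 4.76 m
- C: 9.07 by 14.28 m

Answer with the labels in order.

Ratios: A = 12.44 / 8.97 ≈ 1.387; B = 8.13 / 4.76 ≈ 1.708; C = 14.28 / 9.07 ≈ 1.574.
|Δ from 1.500|: A 0.113; B 0.208; C 0.074.

C, A, B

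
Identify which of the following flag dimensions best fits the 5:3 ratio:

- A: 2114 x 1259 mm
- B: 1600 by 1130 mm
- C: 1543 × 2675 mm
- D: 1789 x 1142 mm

Ratios (long/short): A ≈ 1.679; B ≈ 1.416; C ≈ 1.734; D ≈ 1.567.
5:3 ≈ 1.667; option A is nearest (Δ 0.012).

A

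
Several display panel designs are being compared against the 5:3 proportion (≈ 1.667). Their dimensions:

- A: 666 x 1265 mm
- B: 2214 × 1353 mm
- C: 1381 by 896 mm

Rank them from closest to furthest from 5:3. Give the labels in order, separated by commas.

Ratios: A = 1265 / 666 ≈ 1.899; B = 2214 / 1353 ≈ 1.636; C = 1381 / 896 ≈ 1.541.
|Δ from 1.667|: A 0.232; B 0.031; C 0.126.

B, C, A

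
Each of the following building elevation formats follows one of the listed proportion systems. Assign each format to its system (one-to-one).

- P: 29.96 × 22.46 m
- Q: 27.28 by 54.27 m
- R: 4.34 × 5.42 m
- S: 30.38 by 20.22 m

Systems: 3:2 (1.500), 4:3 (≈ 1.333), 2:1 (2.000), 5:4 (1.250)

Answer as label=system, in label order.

Ratios: P ≈ 1.334; Q ≈ 1.989; R ≈ 1.249; S ≈ 1.502.
Targets: 3:2 ≈ 1.500; 4:3 ≈ 1.333; 2:1 ≈ 2.000; 5:4 ≈ 1.250.

P=4:3, Q=2:1, R=5:4, S=3:2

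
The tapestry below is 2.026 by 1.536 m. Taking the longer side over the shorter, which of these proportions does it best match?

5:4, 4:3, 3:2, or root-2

4:3

Ratio = 2.026 / 1.536 ≈ 1.319.
Distances: 5:4 1.250 (Δ 0.069); 4:3 1.333 (Δ 0.014); 3:2 1.500 (Δ 0.181); root-2 1.414 (Δ 0.095).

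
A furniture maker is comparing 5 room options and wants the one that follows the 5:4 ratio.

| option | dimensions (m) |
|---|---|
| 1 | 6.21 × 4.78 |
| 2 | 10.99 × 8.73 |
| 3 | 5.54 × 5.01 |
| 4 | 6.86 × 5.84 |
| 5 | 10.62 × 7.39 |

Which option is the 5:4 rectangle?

Ratios (long/short): 1 ≈ 1.299; 2 ≈ 1.259; 3 ≈ 1.106; 4 ≈ 1.175; 5 ≈ 1.437.
5:4 ≈ 1.250; option 2 is nearest (Δ 0.009).

2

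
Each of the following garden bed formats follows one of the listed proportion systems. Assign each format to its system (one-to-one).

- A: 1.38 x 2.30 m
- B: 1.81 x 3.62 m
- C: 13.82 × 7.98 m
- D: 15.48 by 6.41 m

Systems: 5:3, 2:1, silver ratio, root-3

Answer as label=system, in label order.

A=5:3, B=2:1, C=root-3, D=silver ratio

A = 2.30/1.38 ≈ 1.667 → 5:3 (1.667)
B = 3.62/1.81 ≈ 2.000 → 2:1 (2.000)
C = 13.82/7.98 ≈ 1.732 → root-3 (1.732)
D = 15.48/6.41 ≈ 2.415 → silver ratio (2.414)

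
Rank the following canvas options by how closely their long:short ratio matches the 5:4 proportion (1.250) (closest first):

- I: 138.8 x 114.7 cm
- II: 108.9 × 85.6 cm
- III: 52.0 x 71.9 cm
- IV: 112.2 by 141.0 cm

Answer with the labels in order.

IV, II, I, III

Ratios: I = 138.8 / 114.7 ≈ 1.210; II = 108.9 / 85.6 ≈ 1.272; III = 71.9 / 52.0 ≈ 1.383; IV = 141.0 / 112.2 ≈ 1.257.
|Δ from 1.250|: I 0.040; II 0.022; III 0.133; IV 0.007.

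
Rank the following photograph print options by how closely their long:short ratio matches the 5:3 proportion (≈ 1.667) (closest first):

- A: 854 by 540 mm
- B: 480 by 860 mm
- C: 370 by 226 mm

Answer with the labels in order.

C, A, B

Ratios: A = 854 / 540 ≈ 1.581; B = 860 / 480 ≈ 1.792; C = 370 / 226 ≈ 1.637.
|Δ from 1.667|: A 0.086; B 0.125; C 0.030.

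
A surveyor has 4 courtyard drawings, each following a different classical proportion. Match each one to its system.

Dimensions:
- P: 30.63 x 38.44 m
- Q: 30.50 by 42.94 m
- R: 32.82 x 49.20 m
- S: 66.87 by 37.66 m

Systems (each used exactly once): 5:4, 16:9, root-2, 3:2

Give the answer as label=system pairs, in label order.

Ratios: P ≈ 1.255; Q ≈ 1.408; R ≈ 1.499; S ≈ 1.776.
Targets: 5:4 ≈ 1.250; 16:9 ≈ 1.778; root-2 ≈ 1.414; 3:2 ≈ 1.500.

P=5:4, Q=root-2, R=3:2, S=16:9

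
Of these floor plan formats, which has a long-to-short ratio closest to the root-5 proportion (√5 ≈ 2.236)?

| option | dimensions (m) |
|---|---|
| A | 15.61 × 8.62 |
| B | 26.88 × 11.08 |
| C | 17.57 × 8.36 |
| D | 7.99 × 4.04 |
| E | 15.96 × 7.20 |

Target root-5 ≈ 2.236.
A: 1.811 (Δ0.425)  B: 2.426 (Δ0.190)  C: 2.102 (Δ0.134)  D: 1.978 (Δ0.258)  E: 2.217 (Δ0.019)

E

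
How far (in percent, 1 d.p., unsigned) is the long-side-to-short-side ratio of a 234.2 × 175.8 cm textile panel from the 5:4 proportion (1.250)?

Ratio = 234.2 / 175.8 ≈ 1.3322.
Ideal 5:4 = 1.2500. |1.3322 − 1.2500| / 1.2500 ≈ 6.58% → 6.6%.

6.6%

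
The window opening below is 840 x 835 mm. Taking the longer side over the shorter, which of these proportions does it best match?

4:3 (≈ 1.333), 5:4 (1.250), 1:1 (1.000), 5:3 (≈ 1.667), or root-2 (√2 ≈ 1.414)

840/835 ≈ 1.006. Nearest candidates are 1:1 (1.000, off by 0.006) and 5:4 (1.250, off by 0.244).

1:1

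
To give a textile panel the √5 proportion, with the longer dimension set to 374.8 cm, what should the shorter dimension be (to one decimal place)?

root-5 ≈ 2.23607.
Shorter side = 374.8 ÷ 2.23607 ≈ 167.616 → 167.6 cm.

167.6 cm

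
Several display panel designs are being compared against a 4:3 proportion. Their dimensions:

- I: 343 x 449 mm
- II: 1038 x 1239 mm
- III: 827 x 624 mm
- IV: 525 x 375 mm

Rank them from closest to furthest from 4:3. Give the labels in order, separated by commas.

Ratios: I = 449 / 343 ≈ 1.309; II = 1239 / 1038 ≈ 1.194; III = 827 / 624 ≈ 1.325; IV = 525 / 375 ≈ 1.400.
|Δ from 1.333|: I 0.024; II 0.139; III 0.008; IV 0.067.

III, I, IV, II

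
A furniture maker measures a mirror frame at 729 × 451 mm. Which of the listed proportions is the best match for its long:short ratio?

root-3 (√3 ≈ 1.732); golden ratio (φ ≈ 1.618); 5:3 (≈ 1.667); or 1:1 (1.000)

golden ratio

729/451 ≈ 1.616. Nearest candidates are golden ratio (1.618, off by 0.002) and 5:3 (1.667, off by 0.051).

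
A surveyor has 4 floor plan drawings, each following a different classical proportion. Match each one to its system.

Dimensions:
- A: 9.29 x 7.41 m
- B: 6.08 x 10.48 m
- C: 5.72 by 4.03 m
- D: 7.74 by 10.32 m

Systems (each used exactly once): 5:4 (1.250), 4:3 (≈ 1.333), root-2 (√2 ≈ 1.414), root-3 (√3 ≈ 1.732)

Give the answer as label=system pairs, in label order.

A=5:4, B=root-3, C=root-2, D=4:3

Ratios: A ≈ 1.254; B ≈ 1.724; C ≈ 1.419; D ≈ 1.333.
Targets: 5:4 ≈ 1.250; 4:3 ≈ 1.333; root-2 ≈ 1.414; root-3 ≈ 1.732.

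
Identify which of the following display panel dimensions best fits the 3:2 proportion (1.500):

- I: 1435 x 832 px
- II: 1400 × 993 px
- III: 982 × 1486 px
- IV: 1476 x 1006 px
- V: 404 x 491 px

III

Ratios (long/short): I ≈ 1.725; II ≈ 1.410; III ≈ 1.513; IV ≈ 1.467; V ≈ 1.215.
3:2 ≈ 1.500; option III is nearest (Δ 0.013).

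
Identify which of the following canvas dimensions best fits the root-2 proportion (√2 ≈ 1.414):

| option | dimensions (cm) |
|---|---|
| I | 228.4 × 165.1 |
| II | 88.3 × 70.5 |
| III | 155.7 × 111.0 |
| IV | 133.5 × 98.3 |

III

Ratios (long/short): I ≈ 1.383; II ≈ 1.252; III ≈ 1.403; IV ≈ 1.358.
root-2 ≈ 1.414; option III is nearest (Δ 0.011).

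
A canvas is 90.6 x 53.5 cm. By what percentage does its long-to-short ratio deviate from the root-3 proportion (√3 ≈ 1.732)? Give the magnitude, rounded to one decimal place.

Ratio = 90.6 / 53.5 ≈ 1.6935.
Ideal root-3 ≈ 1.7321. |1.6935 − 1.7321| / 1.7321 ≈ 2.23% → 2.2%.

2.2%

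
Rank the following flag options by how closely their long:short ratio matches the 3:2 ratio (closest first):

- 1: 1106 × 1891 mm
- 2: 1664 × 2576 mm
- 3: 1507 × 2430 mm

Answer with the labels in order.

Ratios: 1 = 1891 / 1106 ≈ 1.710; 2 = 2576 / 1664 ≈ 1.548; 3 = 2430 / 1507 ≈ 1.612.
|Δ from 1.500|: 1 0.210; 2 0.048; 3 0.112.

2, 3, 1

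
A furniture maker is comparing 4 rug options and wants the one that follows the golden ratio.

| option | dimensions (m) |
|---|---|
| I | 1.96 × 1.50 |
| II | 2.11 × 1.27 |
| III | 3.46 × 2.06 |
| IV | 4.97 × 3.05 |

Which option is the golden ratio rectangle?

Ratios (long/short): I ≈ 1.307; II ≈ 1.661; III ≈ 1.680; IV ≈ 1.630.
golden ratio ≈ 1.618; option IV is nearest (Δ 0.012).

IV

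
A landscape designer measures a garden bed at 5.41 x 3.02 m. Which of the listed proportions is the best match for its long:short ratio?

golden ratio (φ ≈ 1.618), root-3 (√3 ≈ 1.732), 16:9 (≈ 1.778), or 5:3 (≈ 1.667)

5.41/3.02 ≈ 1.791. Nearest candidates are 16:9 (1.778, off by 0.013) and root-3 (1.732, off by 0.059).

16:9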